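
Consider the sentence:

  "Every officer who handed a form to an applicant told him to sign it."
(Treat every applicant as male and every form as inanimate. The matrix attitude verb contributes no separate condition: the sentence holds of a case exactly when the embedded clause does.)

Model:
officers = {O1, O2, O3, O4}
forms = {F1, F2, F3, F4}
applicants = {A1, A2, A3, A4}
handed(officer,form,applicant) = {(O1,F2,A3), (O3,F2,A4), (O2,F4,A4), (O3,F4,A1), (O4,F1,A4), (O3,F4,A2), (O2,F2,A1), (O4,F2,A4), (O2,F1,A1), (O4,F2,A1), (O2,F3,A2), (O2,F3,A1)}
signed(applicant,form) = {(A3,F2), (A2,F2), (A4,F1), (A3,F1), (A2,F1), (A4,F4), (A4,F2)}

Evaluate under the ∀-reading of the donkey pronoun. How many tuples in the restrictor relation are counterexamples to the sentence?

7

"him" takes "an applicant" as antecedent and "it" takes "a form"; both are donkey pronouns co-varying with the restrictor.
Strong reading: for every (o,f,a) with handed(o,f,a), signed(a,f).
Restrictor triples: (O1,F2,A3)→signed(A3,F2) ✓  (O2,F1,A1)→signed(A1,F1) ✗  (O2,F2,A1)→signed(A1,F2) ✗  (O2,F3,A1)→signed(A1,F3) ✗  (O2,F3,A2)→signed(A2,F3) ✗  (O2,F4,A4)→signed(A4,F4) ✓  (O3,F2,A4)→signed(A4,F2) ✓  (O3,F4,A1)→signed(A1,F4) ✗  (O3,F4,A2)→signed(A2,F4) ✗  (O4,F1,A4)→signed(A4,F1) ✓  (O4,F2,A1)→signed(A1,F2) ✗  (O4,F2,A4)→signed(A4,F2) ✓
Counterexamples (restrictor triples failing the scope): 7.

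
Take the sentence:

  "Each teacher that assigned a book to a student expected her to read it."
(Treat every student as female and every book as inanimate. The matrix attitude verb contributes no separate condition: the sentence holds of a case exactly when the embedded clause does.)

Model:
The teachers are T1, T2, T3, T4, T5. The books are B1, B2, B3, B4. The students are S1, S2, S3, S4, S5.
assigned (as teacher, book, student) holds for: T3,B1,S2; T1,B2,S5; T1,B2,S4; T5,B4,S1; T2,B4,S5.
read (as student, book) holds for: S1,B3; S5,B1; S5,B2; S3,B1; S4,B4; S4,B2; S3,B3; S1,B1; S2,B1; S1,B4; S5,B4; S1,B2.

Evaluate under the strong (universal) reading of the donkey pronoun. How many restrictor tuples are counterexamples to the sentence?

"her" takes "a student" as antecedent and "it" takes "a book"; both are donkey pronouns co-varying with the restrictor.
Strong reading: for every (t,b,s) with assigned(t,b,s), read(s,b).
Restrictor triples: (T1,B2,S4)→read(S4,B2) ✓  (T1,B2,S5)→read(S5,B2) ✓  (T2,B4,S5)→read(S5,B4) ✓  (T3,B1,S2)→read(S2,B1) ✓  (T5,B4,S1)→read(S1,B4) ✓
Counterexamples (restrictor triples failing the scope): 0.

0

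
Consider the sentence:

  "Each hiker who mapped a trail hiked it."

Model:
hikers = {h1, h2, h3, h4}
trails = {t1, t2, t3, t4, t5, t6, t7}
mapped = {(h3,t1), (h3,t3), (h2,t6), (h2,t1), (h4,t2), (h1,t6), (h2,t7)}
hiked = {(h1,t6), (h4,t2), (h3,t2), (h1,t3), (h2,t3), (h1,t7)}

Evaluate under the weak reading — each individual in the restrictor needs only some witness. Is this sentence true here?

"it" takes "a trail" as antecedent — a donkey pronoun bound across the clause boundary.
Weak reading: every hiker h with some mapped-trail has at least one mapped-trail t such that hiked(h,t).
Per hiker: h1:✓  h2:✗  h3:✗  h4:✓
h2 has no witness among its mapped-trails.

False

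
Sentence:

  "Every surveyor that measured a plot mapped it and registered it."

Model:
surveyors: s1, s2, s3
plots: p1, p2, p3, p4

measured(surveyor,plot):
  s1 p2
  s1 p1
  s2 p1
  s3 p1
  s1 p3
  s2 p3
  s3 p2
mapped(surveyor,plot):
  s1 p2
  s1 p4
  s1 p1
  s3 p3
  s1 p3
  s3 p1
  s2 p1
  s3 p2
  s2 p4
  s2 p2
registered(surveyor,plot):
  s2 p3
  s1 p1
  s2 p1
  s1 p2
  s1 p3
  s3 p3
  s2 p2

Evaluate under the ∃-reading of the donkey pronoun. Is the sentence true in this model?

"it" takes "a plot" as antecedent — a donkey pronoun bound across the clause boundary.
Weak reading: every surveyor s with some measured-plot has at least one measured-plot p such that mapped(s,p) ∧ registered(s,p).
Per surveyor: s1:✓  s2:✓  s3:✗
s3 has no witness among its measured-plots.

False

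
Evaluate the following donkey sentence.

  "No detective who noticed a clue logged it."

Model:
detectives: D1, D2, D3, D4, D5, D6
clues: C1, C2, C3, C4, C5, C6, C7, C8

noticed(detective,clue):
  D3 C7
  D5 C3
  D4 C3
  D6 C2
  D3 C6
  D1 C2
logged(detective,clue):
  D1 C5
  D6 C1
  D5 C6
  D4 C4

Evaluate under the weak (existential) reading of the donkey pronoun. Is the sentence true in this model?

"it" takes "a clue" as antecedent — a donkey pronoun bound across the clause boundary.
Truth condition: for no (d,c) with noticed(d,c) does logged(d,c) hold.
Restrictor pairs — does the scope hold? (D1,C2):fails  (D3,C6):fails  (D3,C7):fails  (D4,C3):fails  (D5,C3):fails  (D6,C2):fails
Scope holds for no restrictor pair, so the sentence is true.

True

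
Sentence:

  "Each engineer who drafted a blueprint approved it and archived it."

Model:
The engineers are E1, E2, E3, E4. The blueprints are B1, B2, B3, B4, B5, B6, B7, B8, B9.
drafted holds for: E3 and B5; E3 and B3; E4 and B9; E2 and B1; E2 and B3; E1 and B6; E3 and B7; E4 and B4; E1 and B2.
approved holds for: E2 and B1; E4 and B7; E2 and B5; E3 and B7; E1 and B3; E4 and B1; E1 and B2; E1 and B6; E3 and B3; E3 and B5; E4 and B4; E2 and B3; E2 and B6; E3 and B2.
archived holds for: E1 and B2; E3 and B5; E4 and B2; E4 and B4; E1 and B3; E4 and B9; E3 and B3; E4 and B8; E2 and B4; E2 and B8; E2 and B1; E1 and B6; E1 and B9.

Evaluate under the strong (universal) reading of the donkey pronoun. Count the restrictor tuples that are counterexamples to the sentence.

3

"it" takes "a blueprint" as antecedent — a donkey pronoun bound across the clause boundary.
Strong reading: for every (e,b) with drafted(e,b), approved(e,b) ∧ archived(e,b).
Restrictor pairs: (E1,B2) ✓  (E1,B6) ✓  (E2,B1) ✓  (E2,B3) ✗  (E3,B3) ✓  (E3,B5) ✓  (E3,B7) ✗  (E4,B4) ✓  (E4,B9) ✗
Counterexamples (restrictor pairs failing the scope): 3.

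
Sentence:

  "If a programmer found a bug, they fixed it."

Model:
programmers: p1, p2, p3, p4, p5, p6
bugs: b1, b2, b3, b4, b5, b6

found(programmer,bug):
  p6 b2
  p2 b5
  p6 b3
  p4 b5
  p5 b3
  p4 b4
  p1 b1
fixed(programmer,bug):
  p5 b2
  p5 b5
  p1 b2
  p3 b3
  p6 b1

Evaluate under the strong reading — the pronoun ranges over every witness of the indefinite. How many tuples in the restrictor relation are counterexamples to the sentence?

"it" takes "a bug" as antecedent — a donkey pronoun bound across the clause boundary.
Strong reading: for every (p,b) with found(p,b), fixed(p,b).
Restrictor pairs: (p1,b1) ✗  (p2,b5) ✗  (p4,b4) ✗  (p4,b5) ✗  (p5,b3) ✗  (p6,b2) ✗  (p6,b3) ✗
Counterexamples (restrictor pairs failing the scope): 7.

7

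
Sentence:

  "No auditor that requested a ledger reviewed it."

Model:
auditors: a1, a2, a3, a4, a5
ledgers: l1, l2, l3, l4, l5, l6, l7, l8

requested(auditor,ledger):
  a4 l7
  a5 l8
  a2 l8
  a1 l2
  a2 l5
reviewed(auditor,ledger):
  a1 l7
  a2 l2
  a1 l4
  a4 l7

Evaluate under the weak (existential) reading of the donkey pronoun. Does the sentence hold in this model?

False

"it" takes "a ledger" as antecedent — a donkey pronoun bound across the clause boundary.
Truth condition: for no (a,l) with requested(a,l) does reviewed(a,l) hold.
Restrictor pairs — does the scope hold? (a1,l2):fails  (a2,l5):fails  (a2,l8):fails  (a4,l7):holds  (a5,l8):fails
Scope holds for 1 pair(s), so the sentence is false.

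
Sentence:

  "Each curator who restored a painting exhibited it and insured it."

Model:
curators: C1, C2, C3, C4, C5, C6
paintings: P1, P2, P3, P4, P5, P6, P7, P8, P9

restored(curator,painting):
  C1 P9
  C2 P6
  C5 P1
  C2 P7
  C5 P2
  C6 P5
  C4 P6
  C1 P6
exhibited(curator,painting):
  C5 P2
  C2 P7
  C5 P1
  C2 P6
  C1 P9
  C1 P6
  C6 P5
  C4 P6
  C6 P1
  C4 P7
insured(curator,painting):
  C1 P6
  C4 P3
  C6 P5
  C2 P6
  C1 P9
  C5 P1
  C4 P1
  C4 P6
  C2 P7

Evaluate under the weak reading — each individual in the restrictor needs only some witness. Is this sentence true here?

True

"it" takes "a painting" as antecedent — a donkey pronoun bound across the clause boundary.
Weak reading: every curator c with some restored-painting has at least one restored-painting p such that exhibited(c,p) ∧ insured(c,p).
Per curator: C1:✓  C2:✓  C4:✓  C5:✓  C6:✓
Every curator in the restrictor has a witness.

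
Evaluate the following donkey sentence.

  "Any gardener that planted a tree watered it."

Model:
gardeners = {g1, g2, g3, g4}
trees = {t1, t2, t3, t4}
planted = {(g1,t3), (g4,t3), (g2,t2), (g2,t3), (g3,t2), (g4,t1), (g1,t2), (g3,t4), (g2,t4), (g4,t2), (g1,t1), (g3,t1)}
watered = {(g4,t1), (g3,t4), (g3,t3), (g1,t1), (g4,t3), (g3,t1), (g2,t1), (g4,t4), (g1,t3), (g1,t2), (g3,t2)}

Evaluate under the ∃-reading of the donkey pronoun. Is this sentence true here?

"it" takes "a tree" as antecedent — a donkey pronoun bound across the clause boundary.
Weak reading: every gardener g with some planted-tree has at least one planted-tree t such that watered(g,t).
Per gardener: g1:✓  g2:✗  g3:✓  g4:✓
g2 has no witness among its planted-trees.

False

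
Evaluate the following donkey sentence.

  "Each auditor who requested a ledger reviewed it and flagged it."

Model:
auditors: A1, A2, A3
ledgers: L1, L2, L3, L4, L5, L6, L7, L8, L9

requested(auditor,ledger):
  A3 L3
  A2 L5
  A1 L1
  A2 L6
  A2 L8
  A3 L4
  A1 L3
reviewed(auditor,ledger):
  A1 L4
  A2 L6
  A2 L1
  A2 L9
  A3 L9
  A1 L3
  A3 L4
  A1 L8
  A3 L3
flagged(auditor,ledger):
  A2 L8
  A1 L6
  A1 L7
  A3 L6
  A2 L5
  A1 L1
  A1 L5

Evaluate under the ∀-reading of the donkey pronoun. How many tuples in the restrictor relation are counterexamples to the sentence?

7

"it" takes "a ledger" as antecedent — a donkey pronoun bound across the clause boundary.
Strong reading: for every (a,l) with requested(a,l), reviewed(a,l) ∧ flagged(a,l).
Restrictor pairs: (A1,L1) ✗  (A1,L3) ✗  (A2,L5) ✗  (A2,L6) ✗  (A2,L8) ✗  (A3,L3) ✗  (A3,L4) ✗
Counterexamples (restrictor pairs failing the scope): 7.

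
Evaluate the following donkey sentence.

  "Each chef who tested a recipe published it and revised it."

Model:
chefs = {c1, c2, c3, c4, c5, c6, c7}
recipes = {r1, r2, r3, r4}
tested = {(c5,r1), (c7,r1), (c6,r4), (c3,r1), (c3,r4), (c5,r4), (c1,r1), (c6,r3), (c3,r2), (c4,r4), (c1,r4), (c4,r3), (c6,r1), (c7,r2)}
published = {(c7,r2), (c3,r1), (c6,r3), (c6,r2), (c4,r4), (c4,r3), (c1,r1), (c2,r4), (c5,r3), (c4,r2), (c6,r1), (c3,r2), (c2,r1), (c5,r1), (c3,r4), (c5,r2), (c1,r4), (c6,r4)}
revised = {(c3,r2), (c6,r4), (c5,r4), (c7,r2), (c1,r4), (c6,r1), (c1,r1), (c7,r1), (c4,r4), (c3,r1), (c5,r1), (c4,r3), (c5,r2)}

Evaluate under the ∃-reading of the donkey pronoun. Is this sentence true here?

"it" takes "a recipe" as antecedent — a donkey pronoun bound across the clause boundary.
Weak reading: every chef c with some tested-recipe has at least one tested-recipe r such that published(c,r) ∧ revised(c,r).
Per chef: c1:✓  c3:✓  c4:✓  c5:✓  c6:✓  c7:✓
Every chef in the restrictor has a witness.

True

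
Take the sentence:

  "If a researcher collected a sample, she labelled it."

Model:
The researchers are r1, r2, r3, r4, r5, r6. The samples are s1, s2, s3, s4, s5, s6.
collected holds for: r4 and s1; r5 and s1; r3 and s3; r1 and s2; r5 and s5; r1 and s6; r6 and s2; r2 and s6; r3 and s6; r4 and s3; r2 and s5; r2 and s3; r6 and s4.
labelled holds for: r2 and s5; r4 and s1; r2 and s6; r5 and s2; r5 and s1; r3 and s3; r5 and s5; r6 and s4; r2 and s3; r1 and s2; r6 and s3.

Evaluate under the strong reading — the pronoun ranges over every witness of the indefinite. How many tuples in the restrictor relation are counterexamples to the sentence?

4

"it" takes "a sample" as antecedent — a donkey pronoun bound across the clause boundary.
Strong reading: for every (r,s) with collected(r,s), labelled(r,s).
Restrictor pairs: (r1,s2) ✓  (r1,s6) ✗  (r2,s3) ✓  (r2,s5) ✓  (r2,s6) ✓  (r3,s3) ✓  (r3,s6) ✗  (r4,s1) ✓  (r4,s3) ✗  (r5,s1) ✓  (r5,s5) ✓  (r6,s2) ✗  (r6,s4) ✓
Counterexamples (restrictor pairs failing the scope): 4.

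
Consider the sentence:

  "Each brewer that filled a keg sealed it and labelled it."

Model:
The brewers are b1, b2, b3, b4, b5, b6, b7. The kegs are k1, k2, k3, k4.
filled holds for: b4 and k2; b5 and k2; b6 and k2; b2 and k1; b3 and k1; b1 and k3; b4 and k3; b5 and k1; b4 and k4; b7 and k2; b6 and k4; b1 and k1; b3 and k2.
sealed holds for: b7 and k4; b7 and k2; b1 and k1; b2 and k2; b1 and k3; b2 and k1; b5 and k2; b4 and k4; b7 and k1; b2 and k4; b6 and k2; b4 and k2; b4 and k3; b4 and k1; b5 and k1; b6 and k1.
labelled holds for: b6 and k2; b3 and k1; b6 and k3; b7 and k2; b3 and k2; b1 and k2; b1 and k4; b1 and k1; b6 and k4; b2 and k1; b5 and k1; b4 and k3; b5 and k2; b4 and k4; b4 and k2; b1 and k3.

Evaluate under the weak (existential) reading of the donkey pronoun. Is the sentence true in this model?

False

"it" takes "a keg" as antecedent — a donkey pronoun bound across the clause boundary.
Weak reading: every brewer b with some filled-keg has at least one filled-keg k such that sealed(b,k) ∧ labelled(b,k).
Per brewer: b1:✓  b2:✓  b3:✗  b4:✓  b5:✓  b6:✓  b7:✓
b3 has no witness among its filled-kegs.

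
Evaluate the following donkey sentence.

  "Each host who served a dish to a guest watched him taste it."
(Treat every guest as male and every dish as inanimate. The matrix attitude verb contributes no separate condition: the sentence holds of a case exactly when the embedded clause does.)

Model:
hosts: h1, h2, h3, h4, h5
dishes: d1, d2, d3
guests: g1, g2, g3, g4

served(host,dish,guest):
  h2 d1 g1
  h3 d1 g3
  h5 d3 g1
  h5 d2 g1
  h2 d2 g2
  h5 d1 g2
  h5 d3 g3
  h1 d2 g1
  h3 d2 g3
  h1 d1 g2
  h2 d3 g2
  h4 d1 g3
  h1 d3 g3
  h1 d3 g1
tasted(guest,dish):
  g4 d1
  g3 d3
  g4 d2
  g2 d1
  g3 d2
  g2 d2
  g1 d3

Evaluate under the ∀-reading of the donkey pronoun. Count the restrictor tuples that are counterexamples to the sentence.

6

"him" takes "a guest" as antecedent and "it" takes "a dish"; both are donkey pronouns co-varying with the restrictor.
Strong reading: for every (h,d,g) with served(h,d,g), tasted(g,d).
Restrictor triples: (h1,d1,g2)→tasted(g2,d1) ✓  (h1,d2,g1)→tasted(g1,d2) ✗  (h1,d3,g1)→tasted(g1,d3) ✓  (h1,d3,g3)→tasted(g3,d3) ✓  (h2,d1,g1)→tasted(g1,d1) ✗  (h2,d2,g2)→tasted(g2,d2) ✓  (h2,d3,g2)→tasted(g2,d3) ✗  (h3,d1,g3)→tasted(g3,d1) ✗  (h3,d2,g3)→tasted(g3,d2) ✓  (h4,d1,g3)→tasted(g3,d1) ✗  (h5,d1,g2)→tasted(g2,d1) ✓  (h5,d2,g1)→tasted(g1,d2) ✗  (h5,d3,g1)→tasted(g1,d3) ✓  (h5,d3,g3)→tasted(g3,d3) ✓
Counterexamples (restrictor triples failing the scope): 6.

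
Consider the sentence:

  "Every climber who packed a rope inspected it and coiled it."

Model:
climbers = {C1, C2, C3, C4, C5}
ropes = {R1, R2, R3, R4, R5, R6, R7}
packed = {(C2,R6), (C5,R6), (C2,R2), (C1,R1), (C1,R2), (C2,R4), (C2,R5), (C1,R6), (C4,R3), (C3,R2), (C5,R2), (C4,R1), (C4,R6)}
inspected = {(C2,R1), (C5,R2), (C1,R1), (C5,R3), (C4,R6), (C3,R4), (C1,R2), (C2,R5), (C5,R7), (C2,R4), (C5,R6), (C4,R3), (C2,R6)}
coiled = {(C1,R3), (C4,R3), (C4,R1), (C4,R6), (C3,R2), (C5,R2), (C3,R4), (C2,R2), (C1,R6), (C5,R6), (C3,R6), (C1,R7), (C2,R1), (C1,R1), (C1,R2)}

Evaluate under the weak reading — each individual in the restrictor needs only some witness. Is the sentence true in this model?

False

"it" takes "a rope" as antecedent — a donkey pronoun bound across the clause boundary.
Weak reading: every climber c with some packed-rope has at least one packed-rope r such that inspected(c,r) ∧ coiled(c,r).
Per climber: C1:✓  C2:✗  C3:✗  C4:✓  C5:✓
C2 has no witness among its packed-ropes.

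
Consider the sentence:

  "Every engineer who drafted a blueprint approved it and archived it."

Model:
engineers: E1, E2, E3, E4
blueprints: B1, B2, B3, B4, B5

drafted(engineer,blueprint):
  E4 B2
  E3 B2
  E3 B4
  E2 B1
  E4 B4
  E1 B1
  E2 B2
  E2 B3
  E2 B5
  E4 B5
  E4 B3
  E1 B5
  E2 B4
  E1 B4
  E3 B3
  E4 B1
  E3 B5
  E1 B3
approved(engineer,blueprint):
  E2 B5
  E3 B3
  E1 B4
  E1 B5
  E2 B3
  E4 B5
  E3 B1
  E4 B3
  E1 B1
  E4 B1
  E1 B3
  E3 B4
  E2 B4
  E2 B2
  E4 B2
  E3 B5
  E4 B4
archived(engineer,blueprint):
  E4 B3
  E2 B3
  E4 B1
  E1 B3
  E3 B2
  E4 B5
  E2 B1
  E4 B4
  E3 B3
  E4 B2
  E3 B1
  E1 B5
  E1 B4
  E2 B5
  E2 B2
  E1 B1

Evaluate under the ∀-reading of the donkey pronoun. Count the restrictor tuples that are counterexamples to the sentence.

"it" takes "a blueprint" as antecedent — a donkey pronoun bound across the clause boundary.
Strong reading: for every (e,b) with drafted(e,b), approved(e,b) ∧ archived(e,b).
Restrictor pairs: (E1,B1) ✓  (E1,B3) ✓  (E1,B4) ✓  (E1,B5) ✓  (E2,B1) ✗  (E2,B2) ✓  (E2,B3) ✓  (E2,B4) ✗  (E2,B5) ✓  (E3,B2) ✗  (E3,B3) ✓  (E3,B4) ✗  (E3,B5) ✗  (E4,B1) ✓  (E4,B2) ✓  (E4,B3) ✓  (E4,B4) ✓  (E4,B5) ✓
Counterexamples (restrictor pairs failing the scope): 5.

5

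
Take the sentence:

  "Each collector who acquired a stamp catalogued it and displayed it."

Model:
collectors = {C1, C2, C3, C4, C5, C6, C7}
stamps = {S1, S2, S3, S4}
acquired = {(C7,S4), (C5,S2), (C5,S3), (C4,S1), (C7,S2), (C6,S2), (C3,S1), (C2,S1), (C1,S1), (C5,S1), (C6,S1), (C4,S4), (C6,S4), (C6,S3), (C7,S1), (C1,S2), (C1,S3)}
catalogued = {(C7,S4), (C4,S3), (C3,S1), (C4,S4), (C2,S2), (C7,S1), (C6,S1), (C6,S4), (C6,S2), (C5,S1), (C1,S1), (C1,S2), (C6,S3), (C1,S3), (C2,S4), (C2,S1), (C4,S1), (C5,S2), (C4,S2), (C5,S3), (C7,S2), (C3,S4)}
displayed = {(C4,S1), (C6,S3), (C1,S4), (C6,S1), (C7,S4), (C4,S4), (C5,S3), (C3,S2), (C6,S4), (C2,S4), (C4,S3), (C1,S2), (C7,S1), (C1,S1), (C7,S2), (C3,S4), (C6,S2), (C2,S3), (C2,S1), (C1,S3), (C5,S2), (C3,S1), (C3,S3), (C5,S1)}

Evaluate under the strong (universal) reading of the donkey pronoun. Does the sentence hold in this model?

"it" takes "a stamp" as antecedent — a donkey pronoun bound across the clause boundary.
Strong reading: for every (c,s) with acquired(c,s), catalogued(c,s) ∧ displayed(c,s).
Restrictor pairs: (C1,S1) ✓  (C1,S2) ✓  (C1,S3) ✓  (C2,S1) ✓  (C3,S1) ✓  (C4,S1) ✓  (C4,S4) ✓  (C5,S1) ✓  (C5,S2) ✓  (C5,S3) ✓  (C6,S1) ✓  (C6,S2) ✓  (C6,S3) ✓  (C6,S4) ✓  (C7,S1) ✓  (C7,S2) ✓  (C7,S4) ✓
Every restrictor pair satisfies the scope.

True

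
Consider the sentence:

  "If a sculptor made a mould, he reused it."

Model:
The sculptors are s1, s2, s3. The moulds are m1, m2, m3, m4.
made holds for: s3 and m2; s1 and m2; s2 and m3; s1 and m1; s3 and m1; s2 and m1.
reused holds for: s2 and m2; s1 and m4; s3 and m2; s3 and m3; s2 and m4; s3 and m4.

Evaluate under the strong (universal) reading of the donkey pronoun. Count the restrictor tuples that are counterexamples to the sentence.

"it" takes "a mould" as antecedent — a donkey pronoun bound across the clause boundary.
Strong reading: for every (s,m) with made(s,m), reused(s,m).
Restrictor pairs: (s1,m1) ✗  (s1,m2) ✗  (s2,m1) ✗  (s2,m3) ✗  (s3,m1) ✗  (s3,m2) ✓
Counterexamples (restrictor pairs failing the scope): 5.

5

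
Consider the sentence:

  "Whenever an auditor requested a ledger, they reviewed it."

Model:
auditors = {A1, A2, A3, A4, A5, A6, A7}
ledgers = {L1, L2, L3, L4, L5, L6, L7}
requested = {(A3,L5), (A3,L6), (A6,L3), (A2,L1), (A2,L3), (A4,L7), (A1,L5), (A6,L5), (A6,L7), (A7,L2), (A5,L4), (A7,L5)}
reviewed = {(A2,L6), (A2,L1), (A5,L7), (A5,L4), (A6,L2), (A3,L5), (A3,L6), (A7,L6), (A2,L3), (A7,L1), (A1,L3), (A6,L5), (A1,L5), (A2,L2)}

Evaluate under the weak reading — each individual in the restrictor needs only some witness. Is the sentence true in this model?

False

"it" takes "a ledger" as antecedent — a donkey pronoun bound across the clause boundary.
Weak reading: every auditor a with some requested-ledger has at least one requested-ledger l such that reviewed(a,l).
Per auditor: A1:✓  A2:✓  A3:✓  A4:✗  A5:✓  A6:✓  A7:✗
A4 has no witness among its requested-ledgers.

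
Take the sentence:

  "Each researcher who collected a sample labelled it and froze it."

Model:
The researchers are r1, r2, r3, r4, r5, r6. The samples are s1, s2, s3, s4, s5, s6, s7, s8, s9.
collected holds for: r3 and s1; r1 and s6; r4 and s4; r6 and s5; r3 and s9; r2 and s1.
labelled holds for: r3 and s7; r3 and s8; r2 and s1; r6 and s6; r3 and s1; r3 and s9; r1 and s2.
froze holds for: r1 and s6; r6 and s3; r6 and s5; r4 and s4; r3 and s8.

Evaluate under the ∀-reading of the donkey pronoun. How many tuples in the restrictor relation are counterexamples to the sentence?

6

"it" takes "a sample" as antecedent — a donkey pronoun bound across the clause boundary.
Strong reading: for every (r,s) with collected(r,s), labelled(r,s) ∧ froze(r,s).
Restrictor pairs: (r1,s6) ✗  (r2,s1) ✗  (r3,s1) ✗  (r3,s9) ✗  (r4,s4) ✗  (r6,s5) ✗
Counterexamples (restrictor pairs failing the scope): 6.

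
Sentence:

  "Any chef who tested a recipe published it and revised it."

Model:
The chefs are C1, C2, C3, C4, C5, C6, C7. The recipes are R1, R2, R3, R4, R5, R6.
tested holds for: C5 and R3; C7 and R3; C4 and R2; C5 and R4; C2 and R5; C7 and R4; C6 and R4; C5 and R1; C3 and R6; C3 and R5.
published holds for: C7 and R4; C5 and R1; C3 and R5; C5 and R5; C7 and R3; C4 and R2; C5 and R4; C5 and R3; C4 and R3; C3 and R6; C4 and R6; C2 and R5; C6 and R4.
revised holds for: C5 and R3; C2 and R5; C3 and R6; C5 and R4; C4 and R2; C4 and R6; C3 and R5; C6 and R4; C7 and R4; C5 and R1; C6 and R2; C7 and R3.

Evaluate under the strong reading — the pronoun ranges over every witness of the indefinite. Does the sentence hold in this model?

True

"it" takes "a recipe" as antecedent — a donkey pronoun bound across the clause boundary.
Strong reading: for every (c,r) with tested(c,r), published(c,r) ∧ revised(c,r).
Restrictor pairs: (C2,R5) ✓  (C3,R5) ✓  (C3,R6) ✓  (C4,R2) ✓  (C5,R1) ✓  (C5,R3) ✓  (C5,R4) ✓  (C6,R4) ✓  (C7,R3) ✓  (C7,R4) ✓
Every restrictor pair satisfies the scope.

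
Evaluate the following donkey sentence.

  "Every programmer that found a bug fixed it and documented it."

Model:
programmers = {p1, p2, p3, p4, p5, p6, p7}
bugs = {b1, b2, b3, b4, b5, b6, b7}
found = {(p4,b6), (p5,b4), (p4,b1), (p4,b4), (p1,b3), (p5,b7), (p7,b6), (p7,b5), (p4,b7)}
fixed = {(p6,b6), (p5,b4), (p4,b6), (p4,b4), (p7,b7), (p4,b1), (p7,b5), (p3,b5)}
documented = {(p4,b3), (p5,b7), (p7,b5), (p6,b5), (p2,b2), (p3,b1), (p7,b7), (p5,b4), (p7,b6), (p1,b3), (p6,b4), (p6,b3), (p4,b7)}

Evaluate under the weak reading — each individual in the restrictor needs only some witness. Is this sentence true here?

"it" takes "a bug" as antecedent — a donkey pronoun bound across the clause boundary.
Weak reading: every programmer p with some found-bug has at least one found-bug b such that fixed(p,b) ∧ documented(p,b).
Per programmer: p1:✗  p4:✗  p5:✓  p7:✓
p1 has no witness among its found-bugs.

False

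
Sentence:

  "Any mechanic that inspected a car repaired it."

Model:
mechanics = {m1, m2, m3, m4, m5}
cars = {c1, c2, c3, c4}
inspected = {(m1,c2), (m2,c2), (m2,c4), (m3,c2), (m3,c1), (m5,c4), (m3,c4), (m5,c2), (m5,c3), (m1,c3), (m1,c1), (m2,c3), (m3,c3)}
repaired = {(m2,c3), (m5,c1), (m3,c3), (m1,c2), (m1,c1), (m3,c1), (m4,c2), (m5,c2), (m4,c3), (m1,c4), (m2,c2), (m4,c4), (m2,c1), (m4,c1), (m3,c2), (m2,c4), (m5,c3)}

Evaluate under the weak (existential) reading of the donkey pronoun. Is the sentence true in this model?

"it" takes "a car" as antecedent — a donkey pronoun bound across the clause boundary.
Weak reading: every mechanic m with some inspected-car has at least one inspected-car c such that repaired(m,c).
Per mechanic: m1:✓  m2:✓  m3:✓  m5:✓
Every mechanic in the restrictor has a witness.

True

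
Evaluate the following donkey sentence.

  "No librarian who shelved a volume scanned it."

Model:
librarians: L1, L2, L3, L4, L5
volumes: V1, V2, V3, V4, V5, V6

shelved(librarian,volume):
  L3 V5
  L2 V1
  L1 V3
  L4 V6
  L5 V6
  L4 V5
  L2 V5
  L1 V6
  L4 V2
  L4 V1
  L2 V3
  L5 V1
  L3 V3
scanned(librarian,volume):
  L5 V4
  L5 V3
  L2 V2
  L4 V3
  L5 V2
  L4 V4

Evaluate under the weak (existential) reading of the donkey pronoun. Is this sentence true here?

"it" takes "a volume" as antecedent — a donkey pronoun bound across the clause boundary.
Truth condition: for no (l,v) with shelved(l,v) does scanned(l,v) hold.
Restrictor pairs — does the scope hold? (L1,V3):fails  (L1,V6):fails  (L2,V1):fails  (L2,V3):fails  (L2,V5):fails  (L3,V3):fails  (L3,V5):fails  (L4,V1):fails  (L4,V2):fails  (L4,V5):fails  (L4,V6):fails  (L5,V1):fails  (L5,V6):fails
Scope holds for no restrictor pair, so the sentence is true.

True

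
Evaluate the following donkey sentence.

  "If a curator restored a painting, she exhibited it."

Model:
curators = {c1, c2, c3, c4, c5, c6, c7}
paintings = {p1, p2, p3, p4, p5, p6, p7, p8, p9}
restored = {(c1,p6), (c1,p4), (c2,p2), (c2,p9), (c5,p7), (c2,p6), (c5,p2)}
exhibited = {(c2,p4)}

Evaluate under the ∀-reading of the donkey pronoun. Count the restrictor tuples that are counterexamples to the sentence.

"it" takes "a painting" as antecedent — a donkey pronoun bound across the clause boundary.
Strong reading: for every (c,p) with restored(c,p), exhibited(c,p).
Restrictor pairs: (c1,p4) ✗  (c1,p6) ✗  (c2,p2) ✗  (c2,p6) ✗  (c2,p9) ✗  (c5,p2) ✗  (c5,p7) ✗
Counterexamples (restrictor pairs failing the scope): 7.

7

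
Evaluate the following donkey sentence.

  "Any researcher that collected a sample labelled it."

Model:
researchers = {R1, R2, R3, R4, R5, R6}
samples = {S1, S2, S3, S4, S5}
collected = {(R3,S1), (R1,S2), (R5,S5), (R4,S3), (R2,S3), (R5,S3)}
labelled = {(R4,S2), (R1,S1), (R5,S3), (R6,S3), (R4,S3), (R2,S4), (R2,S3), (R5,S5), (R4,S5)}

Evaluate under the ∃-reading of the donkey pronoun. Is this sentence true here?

False

"it" takes "a sample" as antecedent — a donkey pronoun bound across the clause boundary.
Weak reading: every researcher r with some collected-sample has at least one collected-sample s such that labelled(r,s).
Per researcher: R1:✗  R2:✓  R3:✗  R4:✓  R5:✓
R1 has no witness among its collected-samples.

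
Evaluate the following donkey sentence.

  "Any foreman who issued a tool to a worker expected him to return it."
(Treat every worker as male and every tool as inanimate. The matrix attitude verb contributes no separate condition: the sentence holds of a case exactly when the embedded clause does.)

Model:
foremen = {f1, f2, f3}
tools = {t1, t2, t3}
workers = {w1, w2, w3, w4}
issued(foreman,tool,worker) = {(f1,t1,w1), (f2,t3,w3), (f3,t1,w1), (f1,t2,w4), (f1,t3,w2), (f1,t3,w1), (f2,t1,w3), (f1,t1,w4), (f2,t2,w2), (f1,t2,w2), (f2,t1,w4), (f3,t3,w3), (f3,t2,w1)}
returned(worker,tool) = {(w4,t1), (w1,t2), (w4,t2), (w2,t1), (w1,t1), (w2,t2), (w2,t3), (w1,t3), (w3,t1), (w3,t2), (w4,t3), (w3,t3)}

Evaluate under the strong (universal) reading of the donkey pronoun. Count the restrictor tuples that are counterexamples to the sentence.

0

"him" takes "a worker" as antecedent and "it" takes "a tool"; both are donkey pronouns co-varying with the restrictor.
Strong reading: for every (f,t,w) with issued(f,t,w), returned(w,t).
Restrictor triples: (f1,t1,w1)→returned(w1,t1) ✓  (f1,t1,w4)→returned(w4,t1) ✓  (f1,t2,w2)→returned(w2,t2) ✓  (f1,t2,w4)→returned(w4,t2) ✓  (f1,t3,w1)→returned(w1,t3) ✓  (f1,t3,w2)→returned(w2,t3) ✓  (f2,t1,w3)→returned(w3,t1) ✓  (f2,t1,w4)→returned(w4,t1) ✓  (f2,t2,w2)→returned(w2,t2) ✓  (f2,t3,w3)→returned(w3,t3) ✓  (f3,t1,w1)→returned(w1,t1) ✓  (f3,t2,w1)→returned(w1,t2) ✓  (f3,t3,w3)→returned(w3,t3) ✓
Counterexamples (restrictor triples failing the scope): 0.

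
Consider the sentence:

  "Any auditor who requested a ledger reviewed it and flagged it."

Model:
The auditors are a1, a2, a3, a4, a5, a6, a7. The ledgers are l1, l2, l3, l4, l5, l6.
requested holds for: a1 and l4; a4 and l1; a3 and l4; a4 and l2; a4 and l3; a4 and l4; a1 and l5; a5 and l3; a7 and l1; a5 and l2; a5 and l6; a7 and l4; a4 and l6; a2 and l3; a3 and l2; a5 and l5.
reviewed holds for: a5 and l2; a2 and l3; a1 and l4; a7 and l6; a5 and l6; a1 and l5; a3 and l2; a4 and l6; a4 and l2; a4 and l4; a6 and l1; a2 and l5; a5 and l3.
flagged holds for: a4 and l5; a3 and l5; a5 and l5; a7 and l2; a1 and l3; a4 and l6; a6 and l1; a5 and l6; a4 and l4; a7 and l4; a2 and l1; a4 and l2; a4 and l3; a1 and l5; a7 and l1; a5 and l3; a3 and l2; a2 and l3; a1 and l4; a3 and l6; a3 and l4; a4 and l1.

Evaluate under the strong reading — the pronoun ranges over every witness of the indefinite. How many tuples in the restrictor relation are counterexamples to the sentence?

7

"it" takes "a ledger" as antecedent — a donkey pronoun bound across the clause boundary.
Strong reading: for every (a,l) with requested(a,l), reviewed(a,l) ∧ flagged(a,l).
Restrictor pairs: (a1,l4) ✓  (a1,l5) ✓  (a2,l3) ✓  (a3,l2) ✓  (a3,l4) ✗  (a4,l1) ✗  (a4,l2) ✓  (a4,l3) ✗  (a4,l4) ✓  (a4,l6) ✓  (a5,l2) ✗  (a5,l3) ✓  (a5,l5) ✗  (a5,l6) ✓  (a7,l1) ✗  (a7,l4) ✗
Counterexamples (restrictor pairs failing the scope): 7.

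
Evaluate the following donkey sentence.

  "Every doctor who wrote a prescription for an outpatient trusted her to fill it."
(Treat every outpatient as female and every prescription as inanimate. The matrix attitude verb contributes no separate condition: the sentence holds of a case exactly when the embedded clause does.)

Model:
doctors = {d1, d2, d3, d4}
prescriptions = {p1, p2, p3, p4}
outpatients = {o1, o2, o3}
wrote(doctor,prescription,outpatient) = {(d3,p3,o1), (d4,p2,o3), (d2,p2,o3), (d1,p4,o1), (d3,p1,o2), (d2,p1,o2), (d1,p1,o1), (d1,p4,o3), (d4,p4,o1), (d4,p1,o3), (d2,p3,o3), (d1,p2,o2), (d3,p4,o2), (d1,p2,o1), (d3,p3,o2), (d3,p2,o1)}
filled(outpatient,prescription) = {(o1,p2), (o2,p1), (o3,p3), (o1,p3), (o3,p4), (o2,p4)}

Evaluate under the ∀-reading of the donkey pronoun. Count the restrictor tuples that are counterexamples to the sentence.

8

"her" takes "an outpatient" as antecedent and "it" takes "a prescription"; both are donkey pronouns co-varying with the restrictor.
Strong reading: for every (d,p,o) with wrote(d,p,o), filled(o,p).
Restrictor triples: (d1,p1,o1)→filled(o1,p1) ✗  (d1,p2,o1)→filled(o1,p2) ✓  (d1,p2,o2)→filled(o2,p2) ✗  (d1,p4,o1)→filled(o1,p4) ✗  (d1,p4,o3)→filled(o3,p4) ✓  (d2,p1,o2)→filled(o2,p1) ✓  (d2,p2,o3)→filled(o3,p2) ✗  (d2,p3,o3)→filled(o3,p3) ✓  (d3,p1,o2)→filled(o2,p1) ✓  (d3,p2,o1)→filled(o1,p2) ✓  (d3,p3,o1)→filled(o1,p3) ✓  (d3,p3,o2)→filled(o2,p3) ✗  (d3,p4,o2)→filled(o2,p4) ✓  (d4,p1,o3)→filled(o3,p1) ✗  (d4,p2,o3)→filled(o3,p2) ✗  (d4,p4,o1)→filled(o1,p4) ✗
Counterexamples (restrictor triples failing the scope): 8.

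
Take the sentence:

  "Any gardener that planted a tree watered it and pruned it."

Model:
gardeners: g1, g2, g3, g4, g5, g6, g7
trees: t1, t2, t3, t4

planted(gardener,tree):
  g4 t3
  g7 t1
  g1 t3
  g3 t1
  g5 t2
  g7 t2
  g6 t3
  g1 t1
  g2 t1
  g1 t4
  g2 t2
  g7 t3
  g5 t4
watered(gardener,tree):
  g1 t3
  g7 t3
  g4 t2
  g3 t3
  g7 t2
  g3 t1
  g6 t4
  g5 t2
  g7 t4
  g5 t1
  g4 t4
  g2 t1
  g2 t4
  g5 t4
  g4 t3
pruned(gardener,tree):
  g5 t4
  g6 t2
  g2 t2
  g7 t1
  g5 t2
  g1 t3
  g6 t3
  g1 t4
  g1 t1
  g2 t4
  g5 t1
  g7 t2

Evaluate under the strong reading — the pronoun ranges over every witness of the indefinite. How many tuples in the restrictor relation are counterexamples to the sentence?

9

"it" takes "a tree" as antecedent — a donkey pronoun bound across the clause boundary.
Strong reading: for every (g,t) with planted(g,t), watered(g,t) ∧ pruned(g,t).
Restrictor pairs: (g1,t1) ✗  (g1,t3) ✓  (g1,t4) ✗  (g2,t1) ✗  (g2,t2) ✗  (g3,t1) ✗  (g4,t3) ✗  (g5,t2) ✓  (g5,t4) ✓  (g6,t3) ✗  (g7,t1) ✗  (g7,t2) ✓  (g7,t3) ✗
Counterexamples (restrictor pairs failing the scope): 9.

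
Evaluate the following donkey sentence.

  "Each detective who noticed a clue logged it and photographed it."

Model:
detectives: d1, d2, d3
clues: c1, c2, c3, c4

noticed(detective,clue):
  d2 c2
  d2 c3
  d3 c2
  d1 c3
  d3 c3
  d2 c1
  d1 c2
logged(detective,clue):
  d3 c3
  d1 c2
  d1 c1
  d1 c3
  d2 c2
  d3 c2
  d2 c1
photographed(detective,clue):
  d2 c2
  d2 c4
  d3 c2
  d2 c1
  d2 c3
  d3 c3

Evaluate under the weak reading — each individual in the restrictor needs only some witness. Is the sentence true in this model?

"it" takes "a clue" as antecedent — a donkey pronoun bound across the clause boundary.
Weak reading: every detective d with some noticed-clue has at least one noticed-clue c such that logged(d,c) ∧ photographed(d,c).
Per detective: d1:✗  d2:✓  d3:✓
d1 has no witness among its noticed-clues.

False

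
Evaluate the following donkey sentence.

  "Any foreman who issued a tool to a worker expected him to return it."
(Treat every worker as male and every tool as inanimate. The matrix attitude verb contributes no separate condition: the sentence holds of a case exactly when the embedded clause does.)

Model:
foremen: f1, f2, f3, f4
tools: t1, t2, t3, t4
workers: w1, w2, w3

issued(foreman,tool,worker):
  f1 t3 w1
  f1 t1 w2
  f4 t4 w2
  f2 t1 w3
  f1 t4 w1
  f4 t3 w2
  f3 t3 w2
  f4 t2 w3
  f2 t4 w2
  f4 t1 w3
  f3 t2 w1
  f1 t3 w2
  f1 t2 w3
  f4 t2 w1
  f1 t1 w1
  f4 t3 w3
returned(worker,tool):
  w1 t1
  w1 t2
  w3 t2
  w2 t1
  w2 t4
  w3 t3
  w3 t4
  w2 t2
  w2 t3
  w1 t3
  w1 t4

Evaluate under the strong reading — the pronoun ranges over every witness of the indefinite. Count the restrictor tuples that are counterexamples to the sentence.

"him" takes "a worker" as antecedent and "it" takes "a tool"; both are donkey pronouns co-varying with the restrictor.
Strong reading: for every (f,t,w) with issued(f,t,w), returned(w,t).
Restrictor triples: (f1,t1,w1)→returned(w1,t1) ✓  (f1,t1,w2)→returned(w2,t1) ✓  (f1,t2,w3)→returned(w3,t2) ✓  (f1,t3,w1)→returned(w1,t3) ✓  (f1,t3,w2)→returned(w2,t3) ✓  (f1,t4,w1)→returned(w1,t4) ✓  (f2,t1,w3)→returned(w3,t1) ✗  (f2,t4,w2)→returned(w2,t4) ✓  (f3,t2,w1)→returned(w1,t2) ✓  (f3,t3,w2)→returned(w2,t3) ✓  (f4,t1,w3)→returned(w3,t1) ✗  (f4,t2,w1)→returned(w1,t2) ✓  (f4,t2,w3)→returned(w3,t2) ✓  (f4,t3,w2)→returned(w2,t3) ✓  (f4,t3,w3)→returned(w3,t3) ✓  (f4,t4,w2)→returned(w2,t4) ✓
Counterexamples (restrictor triples failing the scope): 2.

2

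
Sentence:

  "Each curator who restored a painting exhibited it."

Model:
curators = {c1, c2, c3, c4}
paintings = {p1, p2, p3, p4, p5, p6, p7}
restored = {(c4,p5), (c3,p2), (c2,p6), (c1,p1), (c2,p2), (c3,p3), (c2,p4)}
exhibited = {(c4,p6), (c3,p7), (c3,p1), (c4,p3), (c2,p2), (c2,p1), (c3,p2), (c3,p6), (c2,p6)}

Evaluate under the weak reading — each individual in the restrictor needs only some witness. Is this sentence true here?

"it" takes "a painting" as antecedent — a donkey pronoun bound across the clause boundary.
Weak reading: every curator c with some restored-painting has at least one restored-painting p such that exhibited(c,p).
Per curator: c1:✗  c2:✓  c3:✓  c4:✗
c1 has no witness among its restored-paintings.

False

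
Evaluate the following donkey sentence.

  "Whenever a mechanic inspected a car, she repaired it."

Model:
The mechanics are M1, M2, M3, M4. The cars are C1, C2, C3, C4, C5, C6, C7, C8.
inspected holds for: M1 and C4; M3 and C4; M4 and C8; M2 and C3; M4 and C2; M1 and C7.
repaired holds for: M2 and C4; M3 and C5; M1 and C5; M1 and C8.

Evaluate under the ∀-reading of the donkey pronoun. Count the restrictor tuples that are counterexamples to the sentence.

"it" takes "a car" as antecedent — a donkey pronoun bound across the clause boundary.
Strong reading: for every (m,c) with inspected(m,c), repaired(m,c).
Restrictor pairs: (M1,C4) ✗  (M1,C7) ✗  (M2,C3) ✗  (M3,C4) ✗  (M4,C2) ✗  (M4,C8) ✗
Counterexamples (restrictor pairs failing the scope): 6.

6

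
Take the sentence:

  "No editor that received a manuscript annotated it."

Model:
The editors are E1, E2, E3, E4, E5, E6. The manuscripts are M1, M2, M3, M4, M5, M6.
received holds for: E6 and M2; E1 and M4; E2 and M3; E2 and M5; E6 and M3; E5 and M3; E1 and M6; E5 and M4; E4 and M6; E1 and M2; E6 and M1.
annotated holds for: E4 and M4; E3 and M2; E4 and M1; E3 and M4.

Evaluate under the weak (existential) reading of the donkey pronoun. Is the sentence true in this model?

"it" takes "a manuscript" as antecedent — a donkey pronoun bound across the clause boundary.
Truth condition: for no (e,m) with received(e,m) does annotated(e,m) hold.
Restrictor pairs — does the scope hold? (E1,M2):fails  (E1,M4):fails  (E1,M6):fails  (E2,M3):fails  (E2,M5):fails  (E4,M6):fails  (E5,M3):fails  (E5,M4):fails  (E6,M1):fails  (E6,M2):fails  (E6,M3):fails
Scope holds for no restrictor pair, so the sentence is true.

True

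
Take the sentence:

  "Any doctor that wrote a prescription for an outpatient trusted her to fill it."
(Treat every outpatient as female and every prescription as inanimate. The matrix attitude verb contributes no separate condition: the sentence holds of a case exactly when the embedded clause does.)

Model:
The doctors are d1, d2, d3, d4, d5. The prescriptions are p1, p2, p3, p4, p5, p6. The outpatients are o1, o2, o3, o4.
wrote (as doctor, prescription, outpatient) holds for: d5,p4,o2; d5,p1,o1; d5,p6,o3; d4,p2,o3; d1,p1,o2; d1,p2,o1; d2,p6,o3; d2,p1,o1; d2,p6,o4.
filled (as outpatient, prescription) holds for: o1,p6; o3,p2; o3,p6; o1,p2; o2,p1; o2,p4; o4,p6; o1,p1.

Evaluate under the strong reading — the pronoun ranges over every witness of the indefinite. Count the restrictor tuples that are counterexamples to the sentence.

"her" takes "an outpatient" as antecedent and "it" takes "a prescription"; both are donkey pronouns co-varying with the restrictor.
Strong reading: for every (d,p,o) with wrote(d,p,o), filled(o,p).
Restrictor triples: (d1,p1,o2)→filled(o2,p1) ✓  (d1,p2,o1)→filled(o1,p2) ✓  (d2,p1,o1)→filled(o1,p1) ✓  (d2,p6,o3)→filled(o3,p6) ✓  (d2,p6,o4)→filled(o4,p6) ✓  (d4,p2,o3)→filled(o3,p2) ✓  (d5,p1,o1)→filled(o1,p1) ✓  (d5,p4,o2)→filled(o2,p4) ✓  (d5,p6,o3)→filled(o3,p6) ✓
Counterexamples (restrictor triples failing the scope): 0.

0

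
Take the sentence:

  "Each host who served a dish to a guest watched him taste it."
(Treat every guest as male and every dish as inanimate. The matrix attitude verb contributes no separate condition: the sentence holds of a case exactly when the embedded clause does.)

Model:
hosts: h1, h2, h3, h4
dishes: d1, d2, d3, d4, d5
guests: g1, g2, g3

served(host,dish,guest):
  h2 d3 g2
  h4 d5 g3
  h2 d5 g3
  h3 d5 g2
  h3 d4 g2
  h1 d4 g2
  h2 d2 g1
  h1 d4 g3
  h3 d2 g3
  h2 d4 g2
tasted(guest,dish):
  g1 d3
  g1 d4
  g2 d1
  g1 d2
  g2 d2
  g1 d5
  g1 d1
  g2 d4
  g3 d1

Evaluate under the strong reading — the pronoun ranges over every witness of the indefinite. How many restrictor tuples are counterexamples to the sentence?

6

"him" takes "a guest" as antecedent and "it" takes "a dish"; both are donkey pronouns co-varying with the restrictor.
Strong reading: for every (h,d,g) with served(h,d,g), tasted(g,d).
Restrictor triples: (h1,d4,g2)→tasted(g2,d4) ✓  (h1,d4,g3)→tasted(g3,d4) ✗  (h2,d2,g1)→tasted(g1,d2) ✓  (h2,d3,g2)→tasted(g2,d3) ✗  (h2,d4,g2)→tasted(g2,d4) ✓  (h2,d5,g3)→tasted(g3,d5) ✗  (h3,d2,g3)→tasted(g3,d2) ✗  (h3,d4,g2)→tasted(g2,d4) ✓  (h3,d5,g2)→tasted(g2,d5) ✗  (h4,d5,g3)→tasted(g3,d5) ✗
Counterexamples (restrictor triples failing the scope): 6.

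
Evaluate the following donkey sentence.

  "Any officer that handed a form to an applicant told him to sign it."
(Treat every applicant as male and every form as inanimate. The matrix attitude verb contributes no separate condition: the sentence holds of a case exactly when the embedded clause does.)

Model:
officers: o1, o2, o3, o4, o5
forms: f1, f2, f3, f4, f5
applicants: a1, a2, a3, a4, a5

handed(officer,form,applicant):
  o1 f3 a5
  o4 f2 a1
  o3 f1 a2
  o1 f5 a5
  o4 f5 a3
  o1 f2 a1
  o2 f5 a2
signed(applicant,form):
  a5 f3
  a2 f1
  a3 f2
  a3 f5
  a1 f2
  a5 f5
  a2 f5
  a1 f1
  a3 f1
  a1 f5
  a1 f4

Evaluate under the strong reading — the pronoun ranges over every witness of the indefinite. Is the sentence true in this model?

"him" takes "an applicant" as antecedent and "it" takes "a form"; both are donkey pronouns co-varying with the restrictor.
Strong reading: for every (o,f,a) with handed(o,f,a), signed(a,f).
Restrictor triples: (o1,f2,a1)→signed(a1,f2) ✓  (o1,f3,a5)→signed(a5,f3) ✓  (o1,f5,a5)→signed(a5,f5) ✓  (o2,f5,a2)→signed(a2,f5) ✓  (o3,f1,a2)→signed(a2,f1) ✓  (o4,f2,a1)→signed(a1,f2) ✓  (o4,f5,a3)→signed(a3,f5) ✓
Every restrictor triple satisfies the scope.

True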